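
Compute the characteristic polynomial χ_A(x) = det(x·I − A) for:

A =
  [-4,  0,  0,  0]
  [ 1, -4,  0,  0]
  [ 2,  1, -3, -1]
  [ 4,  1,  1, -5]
x^4 + 16*x^3 + 96*x^2 + 256*x + 256

Expanding det(x·I − A) (e.g. by cofactor expansion or by noting that A is similar to its Jordan form J, which has the same characteristic polynomial as A) gives
  χ_A(x) = x^4 + 16*x^3 + 96*x^2 + 256*x + 256
which factors as (x + 4)^4. The eigenvalues (with algebraic multiplicities) are λ = -4 with multiplicity 4.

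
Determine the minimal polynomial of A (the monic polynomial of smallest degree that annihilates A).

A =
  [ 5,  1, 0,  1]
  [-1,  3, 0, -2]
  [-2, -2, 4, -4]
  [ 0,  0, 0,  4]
x^3 - 12*x^2 + 48*x - 64

The characteristic polynomial is χ_A(x) = (x - 4)^4, so the eigenvalues are known. The minimal polynomial is
  m_A(x) = Π_λ (x − λ)^{k_λ}
where k_λ is the size of the *largest* Jordan block for λ (equivalently, the smallest k with (A − λI)^k v = 0 for every generalised eigenvector v of λ).

  λ = 4: largest Jordan block has size 3, contributing (x − 4)^3

So m_A(x) = (x - 4)^3 = x^3 - 12*x^2 + 48*x - 64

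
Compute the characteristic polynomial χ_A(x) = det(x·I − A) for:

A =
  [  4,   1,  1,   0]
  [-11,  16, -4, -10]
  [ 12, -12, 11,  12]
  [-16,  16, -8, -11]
x^4 - 20*x^3 + 150*x^2 - 500*x + 625

Expanding det(x·I − A) (e.g. by cofactor expansion or by noting that A is similar to its Jordan form J, which has the same characteristic polynomial as A) gives
  χ_A(x) = x^4 - 20*x^3 + 150*x^2 - 500*x + 625
which factors as (x - 5)^4. The eigenvalues (with algebraic multiplicities) are λ = 5 with multiplicity 4.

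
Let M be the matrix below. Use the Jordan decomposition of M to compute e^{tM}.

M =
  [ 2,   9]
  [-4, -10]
e^{tM} =
  [6*t*exp(-4*t) + exp(-4*t), 9*t*exp(-4*t)]
  [-4*t*exp(-4*t), -6*t*exp(-4*t) + exp(-4*t)]

Strategy: write M = P · J · P⁻¹ where J is a Jordan canonical form, so e^{tM} = P · e^{tJ} · P⁻¹, and e^{tJ} can be computed block-by-block.

M has Jordan form
J =
  [-4,  1]
  [ 0, -4]
(up to reordering of blocks).

Per-block formulas:
  For a 2×2 Jordan block J_2(-4): exp(t · J_2(-4)) = e^(-4t)·(I + t·N), where N is the 2×2 nilpotent shift.

After assembling e^{tJ} and conjugating by P, we get:

e^{tM} =
  [6*t*exp(-4*t) + exp(-4*t), 9*t*exp(-4*t)]
  [-4*t*exp(-4*t), -6*t*exp(-4*t) + exp(-4*t)]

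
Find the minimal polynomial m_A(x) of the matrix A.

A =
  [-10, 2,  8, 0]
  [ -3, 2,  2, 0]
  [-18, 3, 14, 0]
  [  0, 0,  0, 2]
x^3 - 6*x^2 + 12*x - 8

The characteristic polynomial is χ_A(x) = (x - 2)^4, so the eigenvalues are known. The minimal polynomial is
  m_A(x) = Π_λ (x − λ)^{k_λ}
where k_λ is the size of the *largest* Jordan block for λ (equivalently, the smallest k with (A − λI)^k v = 0 for every generalised eigenvector v of λ).

  λ = 2: largest Jordan block has size 3, contributing (x − 2)^3

So m_A(x) = (x - 2)^3 = x^3 - 6*x^2 + 12*x - 8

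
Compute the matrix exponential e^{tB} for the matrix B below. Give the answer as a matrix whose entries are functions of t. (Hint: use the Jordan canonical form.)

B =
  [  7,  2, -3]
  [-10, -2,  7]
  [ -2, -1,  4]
e^{tB} =
  [t^2*exp(3*t) + 4*t*exp(3*t) + exp(3*t), t^2*exp(3*t)/2 + 2*t*exp(3*t), -t^2*exp(3*t)/2 - 3*t*exp(3*t)]
  [-2*t^2*exp(3*t) - 10*t*exp(3*t), -t^2*exp(3*t) - 5*t*exp(3*t) + exp(3*t), t^2*exp(3*t) + 7*t*exp(3*t)]
  [-2*t*exp(3*t), -t*exp(3*t), t*exp(3*t) + exp(3*t)]

Strategy: write B = P · J · P⁻¹ where J is a Jordan canonical form, so e^{tB} = P · e^{tJ} · P⁻¹, and e^{tJ} can be computed block-by-block.

B has Jordan form
J =
  [3, 1, 0]
  [0, 3, 1]
  [0, 0, 3]
(up to reordering of blocks).

Per-block formulas:
  For a 3×3 Jordan block J_3(3): exp(t · J_3(3)) = e^(3t)·(I + t·N + (t^2/2)·N^2), where N is the 3×3 nilpotent shift.

After assembling e^{tJ} and conjugating by P, we get:

e^{tB} =
  [t^2*exp(3*t) + 4*t*exp(3*t) + exp(3*t), t^2*exp(3*t)/2 + 2*t*exp(3*t), -t^2*exp(3*t)/2 - 3*t*exp(3*t)]
  [-2*t^2*exp(3*t) - 10*t*exp(3*t), -t^2*exp(3*t) - 5*t*exp(3*t) + exp(3*t), t^2*exp(3*t) + 7*t*exp(3*t)]
  [-2*t*exp(3*t), -t*exp(3*t), t*exp(3*t) + exp(3*t)]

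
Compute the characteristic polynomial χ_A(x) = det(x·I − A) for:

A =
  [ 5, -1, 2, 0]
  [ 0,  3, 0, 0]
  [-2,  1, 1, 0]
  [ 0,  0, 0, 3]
x^4 - 12*x^3 + 54*x^2 - 108*x + 81

Expanding det(x·I − A) (e.g. by cofactor expansion or by noting that A is similar to its Jordan form J, which has the same characteristic polynomial as A) gives
  χ_A(x) = x^4 - 12*x^3 + 54*x^2 - 108*x + 81
which factors as (x - 3)^4. The eigenvalues (with algebraic multiplicities) are λ = 3 with multiplicity 4.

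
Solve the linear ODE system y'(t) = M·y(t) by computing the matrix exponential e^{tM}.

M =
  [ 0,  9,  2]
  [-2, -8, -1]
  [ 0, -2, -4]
e^{tM} =
  [-t^2*exp(-4*t) + 4*t*exp(-4*t) + exp(-4*t), -2*t^2*exp(-4*t) + 9*t*exp(-4*t), -t^2*exp(-4*t)/2 + 2*t*exp(-4*t)]
  [-2*t*exp(-4*t), -4*t*exp(-4*t) + exp(-4*t), -t*exp(-4*t)]
  [2*t^2*exp(-4*t), 4*t^2*exp(-4*t) - 2*t*exp(-4*t), t^2*exp(-4*t) + exp(-4*t)]

Strategy: write M = P · J · P⁻¹ where J is a Jordan canonical form, so e^{tM} = P · e^{tJ} · P⁻¹, and e^{tJ} can be computed block-by-block.

M has Jordan form
J =
  [-4,  1,  0]
  [ 0, -4,  1]
  [ 0,  0, -4]
(up to reordering of blocks).

Per-block formulas:
  For a 3×3 Jordan block J_3(-4): exp(t · J_3(-4)) = e^(-4t)·(I + t·N + (t^2/2)·N^2), where N is the 3×3 nilpotent shift.

After assembling e^{tJ} and conjugating by P, we get:

e^{tM} =
  [-t^2*exp(-4*t) + 4*t*exp(-4*t) + exp(-4*t), -2*t^2*exp(-4*t) + 9*t*exp(-4*t), -t^2*exp(-4*t)/2 + 2*t*exp(-4*t)]
  [-2*t*exp(-4*t), -4*t*exp(-4*t) + exp(-4*t), -t*exp(-4*t)]
  [2*t^2*exp(-4*t), 4*t^2*exp(-4*t) - 2*t*exp(-4*t), t^2*exp(-4*t) + exp(-4*t)]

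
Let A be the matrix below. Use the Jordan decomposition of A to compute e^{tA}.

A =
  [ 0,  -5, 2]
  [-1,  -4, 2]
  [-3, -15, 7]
e^{tA} =
  [-t*exp(t) + exp(t), -5*t*exp(t), 2*t*exp(t)]
  [-t*exp(t), -5*t*exp(t) + exp(t), 2*t*exp(t)]
  [-3*t*exp(t), -15*t*exp(t), 6*t*exp(t) + exp(t)]

Strategy: write A = P · J · P⁻¹ where J is a Jordan canonical form, so e^{tA} = P · e^{tJ} · P⁻¹, and e^{tJ} can be computed block-by-block.

A has Jordan form
J =
  [1, 1, 0]
  [0, 1, 0]
  [0, 0, 1]
(up to reordering of blocks).

Per-block formulas:
  For a 1×1 block at λ = 1: exp(t · [1]) = [e^(1t)].
  For a 2×2 Jordan block J_2(1): exp(t · J_2(1)) = e^(1t)·(I + t·N), where N is the 2×2 nilpotent shift.

After assembling e^{tJ} and conjugating by P, we get:

e^{tA} =
  [-t*exp(t) + exp(t), -5*t*exp(t), 2*t*exp(t)]
  [-t*exp(t), -5*t*exp(t) + exp(t), 2*t*exp(t)]
  [-3*t*exp(t), -15*t*exp(t), 6*t*exp(t) + exp(t)]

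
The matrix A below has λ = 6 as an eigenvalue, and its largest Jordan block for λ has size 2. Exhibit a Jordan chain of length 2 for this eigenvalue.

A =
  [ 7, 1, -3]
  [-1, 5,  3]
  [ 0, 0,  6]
A Jordan chain for λ = 6 of length 2:
v_1 = (1, -1, 0)ᵀ
v_2 = (1, 0, 0)ᵀ

Let N = A − (6)·I. We want v_2 with N^2 v_2 = 0 but N^1 v_2 ≠ 0; then v_{j-1} := N · v_j for j = 2, …, 2.

Pick v_2 = (1, 0, 0)ᵀ.
Then v_1 = N · v_2 = (1, -1, 0)ᵀ.

Sanity check: (A − (6)·I) v_1 = (0, 0, 0)ᵀ = 0. ✓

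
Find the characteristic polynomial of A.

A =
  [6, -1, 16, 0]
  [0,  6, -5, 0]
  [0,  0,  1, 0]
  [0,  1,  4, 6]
x^4 - 19*x^3 + 126*x^2 - 324*x + 216

Expanding det(x·I − A) (e.g. by cofactor expansion or by noting that A is similar to its Jordan form J, which has the same characteristic polynomial as A) gives
  χ_A(x) = x^4 - 19*x^3 + 126*x^2 - 324*x + 216
which factors as (x - 6)^3*(x - 1). The eigenvalues (with algebraic multiplicities) are λ = 1 with multiplicity 1, λ = 6 with multiplicity 3.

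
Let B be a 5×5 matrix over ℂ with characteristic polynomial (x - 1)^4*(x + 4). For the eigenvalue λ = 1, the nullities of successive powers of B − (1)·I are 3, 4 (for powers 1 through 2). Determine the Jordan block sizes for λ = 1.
Block sizes for λ = 1: [2, 1, 1]

From the dimensions of kernels of powers, the number of Jordan blocks of size at least j is d_j − d_{j−1} where d_j = dim ker(N^j) (with d_0 = 0). Computing the differences gives [3, 1].
The number of blocks of size exactly k is (#blocks of size ≥ k) − (#blocks of size ≥ k + 1), so the partition is: 2 block(s) of size 1, 1 block(s) of size 2.
In nonincreasing order the block sizes are [2, 1, 1].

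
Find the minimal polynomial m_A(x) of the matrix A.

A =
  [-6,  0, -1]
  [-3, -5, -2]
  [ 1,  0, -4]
x^3 + 15*x^2 + 75*x + 125

The characteristic polynomial is χ_A(x) = (x + 5)^3, so the eigenvalues are known. The minimal polynomial is
  m_A(x) = Π_λ (x − λ)^{k_λ}
where k_λ is the size of the *largest* Jordan block for λ (equivalently, the smallest k with (A − λI)^k v = 0 for every generalised eigenvector v of λ).

  λ = -5: largest Jordan block has size 3, contributing (x + 5)^3

So m_A(x) = (x + 5)^3 = x^3 + 15*x^2 + 75*x + 125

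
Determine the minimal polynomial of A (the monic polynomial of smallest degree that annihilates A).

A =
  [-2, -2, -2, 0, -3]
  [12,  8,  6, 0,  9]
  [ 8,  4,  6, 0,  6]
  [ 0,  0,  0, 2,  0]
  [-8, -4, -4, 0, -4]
x^2 - 4*x + 4

The characteristic polynomial is χ_A(x) = (x - 2)^5, so the eigenvalues are known. The minimal polynomial is
  m_A(x) = Π_λ (x − λ)^{k_λ}
where k_λ is the size of the *largest* Jordan block for λ (equivalently, the smallest k with (A − λI)^k v = 0 for every generalised eigenvector v of λ).

  λ = 2: largest Jordan block has size 2, contributing (x − 2)^2

So m_A(x) = (x - 2)^2 = x^2 - 4*x + 4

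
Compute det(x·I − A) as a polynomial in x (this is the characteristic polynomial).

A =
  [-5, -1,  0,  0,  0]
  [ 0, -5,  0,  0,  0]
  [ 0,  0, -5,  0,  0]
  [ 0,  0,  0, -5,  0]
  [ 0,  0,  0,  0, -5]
x^5 + 25*x^4 + 250*x^3 + 1250*x^2 + 3125*x + 3125

Expanding det(x·I − A) (e.g. by cofactor expansion or by noting that A is similar to its Jordan form J, which has the same characteristic polynomial as A) gives
  χ_A(x) = x^5 + 25*x^4 + 250*x^3 + 1250*x^2 + 3125*x + 3125
which factors as (x + 5)^5. The eigenvalues (with algebraic multiplicities) are λ = -5 with multiplicity 5.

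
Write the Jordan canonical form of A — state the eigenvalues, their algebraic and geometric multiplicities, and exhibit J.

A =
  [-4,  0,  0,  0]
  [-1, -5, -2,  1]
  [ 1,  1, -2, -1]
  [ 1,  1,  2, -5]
J_2(-4) ⊕ J_1(-4) ⊕ J_1(-4)

The characteristic polynomial is
  det(x·I − A) = x^4 + 16*x^3 + 96*x^2 + 256*x + 256 = (x + 4)^4

Eigenvalues and multiplicities (the geometric multiplicity of λ is n − rank(A − λI), which equals the number of Jordan blocks for λ):
  λ = -4: algebraic multiplicity = 4, geometric multiplicity = 3

Determining the block sizes for each eigenvalue:
  λ = -4: 3 blocks summing to 4 forces exactly one block of size 2 and the rest size 1 → block sizes [2, 1, 1]

Assembling the blocks gives a Jordan form
J =
  [-4,  1,  0,  0]
  [ 0, -4,  0,  0]
  [ 0,  0, -4,  0]
  [ 0,  0,  0, -4]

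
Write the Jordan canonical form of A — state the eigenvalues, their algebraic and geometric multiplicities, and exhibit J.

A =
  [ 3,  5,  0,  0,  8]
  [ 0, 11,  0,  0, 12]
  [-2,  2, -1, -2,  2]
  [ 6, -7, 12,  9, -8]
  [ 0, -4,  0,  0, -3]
J_2(3) ⊕ J_1(3) ⊕ J_1(5) ⊕ J_1(5)

The characteristic polynomial is
  det(x·I − A) = x^5 - 19*x^4 + 142*x^3 - 522*x^2 + 945*x - 675 = (x - 5)^2*(x - 3)^3

Eigenvalues and multiplicities (the geometric multiplicity of λ is n − rank(A − λI), which equals the number of Jordan blocks for λ):
  λ = 3: algebraic multiplicity = 3, geometric multiplicity = 2
  λ = 5: algebraic multiplicity = 2, geometric multiplicity = 2

Determining the block sizes for each eigenvalue:
  λ = 3: 2 blocks summing to 3 forces exactly one block of size 2 and the rest size 1 → block sizes [2, 1]
  λ = 5: gm = am = 2, so every block has size 1 → block sizes [1, 1]

Assembling the blocks gives a Jordan form
J =
  [3, 1, 0, 0, 0]
  [0, 3, 0, 0, 0]
  [0, 0, 3, 0, 0]
  [0, 0, 0, 5, 0]
  [0, 0, 0, 0, 5]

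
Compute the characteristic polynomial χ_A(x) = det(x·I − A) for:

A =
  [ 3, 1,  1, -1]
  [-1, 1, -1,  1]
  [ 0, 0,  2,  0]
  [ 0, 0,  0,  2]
x^4 - 8*x^3 + 24*x^2 - 32*x + 16

Expanding det(x·I − A) (e.g. by cofactor expansion or by noting that A is similar to its Jordan form J, which has the same characteristic polynomial as A) gives
  χ_A(x) = x^4 - 8*x^3 + 24*x^2 - 32*x + 16
which factors as (x - 2)^4. The eigenvalues (with algebraic multiplicities) are λ = 2 with multiplicity 4.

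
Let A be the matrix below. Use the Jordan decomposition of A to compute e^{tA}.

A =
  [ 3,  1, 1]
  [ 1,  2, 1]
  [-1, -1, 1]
e^{tA} =
  [t^2*exp(2*t)/2 + t*exp(2*t) + exp(2*t), t*exp(2*t), t^2*exp(2*t)/2 + t*exp(2*t)]
  [t*exp(2*t), exp(2*t), t*exp(2*t)]
  [-t^2*exp(2*t)/2 - t*exp(2*t), -t*exp(2*t), -t^2*exp(2*t)/2 - t*exp(2*t) + exp(2*t)]

Strategy: write A = P · J · P⁻¹ where J is a Jordan canonical form, so e^{tA} = P · e^{tJ} · P⁻¹, and e^{tJ} can be computed block-by-block.

A has Jordan form
J =
  [2, 1, 0]
  [0, 2, 1]
  [0, 0, 2]
(up to reordering of blocks).

Per-block formulas:
  For a 3×3 Jordan block J_3(2): exp(t · J_3(2)) = e^(2t)·(I + t·N + (t^2/2)·N^2), where N is the 3×3 nilpotent shift.

After assembling e^{tJ} and conjugating by P, we get:

e^{tA} =
  [t^2*exp(2*t)/2 + t*exp(2*t) + exp(2*t), t*exp(2*t), t^2*exp(2*t)/2 + t*exp(2*t)]
  [t*exp(2*t), exp(2*t), t*exp(2*t)]
  [-t^2*exp(2*t)/2 - t*exp(2*t), -t*exp(2*t), -t^2*exp(2*t)/2 - t*exp(2*t) + exp(2*t)]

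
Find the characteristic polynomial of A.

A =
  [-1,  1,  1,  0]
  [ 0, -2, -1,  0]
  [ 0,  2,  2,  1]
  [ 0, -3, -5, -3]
x^4 + 4*x^3 + 6*x^2 + 4*x + 1

Expanding det(x·I − A) (e.g. by cofactor expansion or by noting that A is similar to its Jordan form J, which has the same characteristic polynomial as A) gives
  χ_A(x) = x^4 + 4*x^3 + 6*x^2 + 4*x + 1
which factors as (x + 1)^4. The eigenvalues (with algebraic multiplicities) are λ = -1 with multiplicity 4.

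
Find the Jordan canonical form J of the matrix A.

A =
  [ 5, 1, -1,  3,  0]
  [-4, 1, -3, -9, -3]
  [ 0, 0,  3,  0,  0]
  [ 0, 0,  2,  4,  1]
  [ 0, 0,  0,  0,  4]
J_3(3) ⊕ J_2(4)

The characteristic polynomial is
  det(x·I − A) = x^5 - 17*x^4 + 115*x^3 - 387*x^2 + 648*x - 432 = (x - 4)^2*(x - 3)^3

Eigenvalues and multiplicities (the geometric multiplicity of λ is n − rank(A − λI), which equals the number of Jordan blocks for λ):
  λ = 3: algebraic multiplicity = 3, geometric multiplicity = 1
  λ = 4: algebraic multiplicity = 2, geometric multiplicity = 1

Determining the block sizes for each eigenvalue:
  λ = 3: one block (gm = 1), so the single block has size am = 3 → block sizes [3]
  λ = 4: one block (gm = 1), so the single block has size am = 2 → block sizes [2]

Assembling the blocks gives a Jordan form
J =
  [3, 1, 0, 0, 0]
  [0, 3, 1, 0, 0]
  [0, 0, 3, 0, 0]
  [0, 0, 0, 4, 1]
  [0, 0, 0, 0, 4]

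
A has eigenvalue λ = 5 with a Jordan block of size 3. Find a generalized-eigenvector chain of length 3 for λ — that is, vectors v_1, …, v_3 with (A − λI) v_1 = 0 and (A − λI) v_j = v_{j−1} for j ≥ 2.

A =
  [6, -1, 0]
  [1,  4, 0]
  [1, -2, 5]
A Jordan chain for λ = 5 of length 3:
v_1 = (0, 0, -1)ᵀ
v_2 = (1, 1, 1)ᵀ
v_3 = (1, 0, 0)ᵀ

Let N = A − (5)·I. We want v_3 with N^3 v_3 = 0 but N^2 v_3 ≠ 0; then v_{j-1} := N · v_j for j = 3, …, 2.

Pick v_3 = (1, 0, 0)ᵀ.
Then v_2 = N · v_3 = (1, 1, 1)ᵀ.
Then v_1 = N · v_2 = (0, 0, -1)ᵀ.

Sanity check: (A − (5)·I) v_1 = (0, 0, 0)ᵀ = 0. ✓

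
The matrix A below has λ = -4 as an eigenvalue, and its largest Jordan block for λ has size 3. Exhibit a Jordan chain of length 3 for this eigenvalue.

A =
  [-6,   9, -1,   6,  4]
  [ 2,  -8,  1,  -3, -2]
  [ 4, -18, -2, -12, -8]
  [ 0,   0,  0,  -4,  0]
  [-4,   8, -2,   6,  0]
A Jordan chain for λ = -4 of length 3:
v_1 = (2, 0, -4, 0, 0)ᵀ
v_2 = (-2, 2, 4, 0, -4)ᵀ
v_3 = (1, 0, 0, 0, 0)ᵀ

Let N = A − (-4)·I. We want v_3 with N^3 v_3 = 0 but N^2 v_3 ≠ 0; then v_{j-1} := N · v_j for j = 3, …, 2.

Pick v_3 = (1, 0, 0, 0, 0)ᵀ.
Then v_2 = N · v_3 = (-2, 2, 4, 0, -4)ᵀ.
Then v_1 = N · v_2 = (2, 0, -4, 0, 0)ᵀ.

Sanity check: (A − (-4)·I) v_1 = (0, 0, 0, 0, 0)ᵀ = 0. ✓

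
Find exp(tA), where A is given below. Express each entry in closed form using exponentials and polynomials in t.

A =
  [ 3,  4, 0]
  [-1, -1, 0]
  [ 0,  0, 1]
e^{tA} =
  [2*t*exp(t) + exp(t), 4*t*exp(t), 0]
  [-t*exp(t), -2*t*exp(t) + exp(t), 0]
  [0, 0, exp(t)]

Strategy: write A = P · J · P⁻¹ where J is a Jordan canonical form, so e^{tA} = P · e^{tJ} · P⁻¹, and e^{tJ} can be computed block-by-block.

A has Jordan form
J =
  [1, 1, 0]
  [0, 1, 0]
  [0, 0, 1]
(up to reordering of blocks).

Per-block formulas:
  For a 1×1 block at λ = 1: exp(t · [1]) = [e^(1t)].
  For a 2×2 Jordan block J_2(1): exp(t · J_2(1)) = e^(1t)·(I + t·N), where N is the 2×2 nilpotent shift.

After assembling e^{tJ} and conjugating by P, we get:

e^{tA} =
  [2*t*exp(t) + exp(t), 4*t*exp(t), 0]
  [-t*exp(t), -2*t*exp(t) + exp(t), 0]
  [0, 0, exp(t)]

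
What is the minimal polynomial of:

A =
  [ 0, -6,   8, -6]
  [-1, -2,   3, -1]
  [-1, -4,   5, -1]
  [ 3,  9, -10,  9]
x^4 - 12*x^3 + 48*x^2 - 80*x + 48

The characteristic polynomial is χ_A(x) = (x - 6)*(x - 2)^3, so the eigenvalues are known. The minimal polynomial is
  m_A(x) = Π_λ (x − λ)^{k_λ}
where k_λ is the size of the *largest* Jordan block for λ (equivalently, the smallest k with (A − λI)^k v = 0 for every generalised eigenvector v of λ).

  λ = 2: largest Jordan block has size 3, contributing (x − 2)^3
  λ = 6: largest Jordan block has size 1, contributing (x − 6)

So m_A(x) = (x - 6)*(x - 2)^3 = x^4 - 12*x^3 + 48*x^2 - 80*x + 48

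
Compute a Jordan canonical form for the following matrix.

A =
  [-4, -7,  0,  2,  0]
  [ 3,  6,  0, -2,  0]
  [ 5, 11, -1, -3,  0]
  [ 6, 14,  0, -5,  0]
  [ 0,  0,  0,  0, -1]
J_2(-1) ⊕ J_2(-1) ⊕ J_1(-1)

The characteristic polynomial is
  det(x·I − A) = x^5 + 5*x^4 + 10*x^3 + 10*x^2 + 5*x + 1 = (x + 1)^5

Eigenvalues and multiplicities (the geometric multiplicity of λ is n − rank(A − λI), which equals the number of Jordan blocks for λ):
  λ = -1: algebraic multiplicity = 5, geometric multiplicity = 3

Determining the block sizes for each eigenvalue:
  λ = -1: with am = 5 and gm = 3, the partition is not yet determined (e.g. several partitions of 5 into 3 parts exist). Let N = A − (-1)·I. Computing rank(N^1) = 2, rank(N^2) = 0; the number of blocks of size ≥ j is rank(N^{j−1}) − rank(N^j), giving [3, 2]. So we have 2 block(s) of size 2, 1 block(s) of size 1 → block sizes [2, 2, 1]

Assembling the blocks gives a Jordan form
J =
  [-1,  1,  0,  0,  0]
  [ 0, -1,  0,  0,  0]
  [ 0,  0, -1,  1,  0]
  [ 0,  0,  0, -1,  0]
  [ 0,  0,  0,  0, -1]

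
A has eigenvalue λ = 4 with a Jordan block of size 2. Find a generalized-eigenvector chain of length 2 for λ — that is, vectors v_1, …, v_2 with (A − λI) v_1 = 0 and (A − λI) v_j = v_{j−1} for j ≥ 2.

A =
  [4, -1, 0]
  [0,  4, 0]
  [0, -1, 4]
A Jordan chain for λ = 4 of length 2:
v_1 = (-1, 0, -1)ᵀ
v_2 = (0, 1, 0)ᵀ

Let N = A − (4)·I. We want v_2 with N^2 v_2 = 0 but N^1 v_2 ≠ 0; then v_{j-1} := N · v_j for j = 2, …, 2.

Pick v_2 = (0, 1, 0)ᵀ.
Then v_1 = N · v_2 = (-1, 0, -1)ᵀ.

Sanity check: (A − (4)·I) v_1 = (0, 0, 0)ᵀ = 0. ✓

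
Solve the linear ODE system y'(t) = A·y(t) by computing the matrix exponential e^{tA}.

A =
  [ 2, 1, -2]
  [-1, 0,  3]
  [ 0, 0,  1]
e^{tA} =
  [t*exp(t) + exp(t), t*exp(t), t^2*exp(t)/2 - 2*t*exp(t)]
  [-t*exp(t), -t*exp(t) + exp(t), -t^2*exp(t)/2 + 3*t*exp(t)]
  [0, 0, exp(t)]

Strategy: write A = P · J · P⁻¹ where J is a Jordan canonical form, so e^{tA} = P · e^{tJ} · P⁻¹, and e^{tJ} can be computed block-by-block.

A has Jordan form
J =
  [1, 1, 0]
  [0, 1, 1]
  [0, 0, 1]
(up to reordering of blocks).

Per-block formulas:
  For a 3×3 Jordan block J_3(1): exp(t · J_3(1)) = e^(1t)·(I + t·N + (t^2/2)·N^2), where N is the 3×3 nilpotent shift.

After assembling e^{tJ} and conjugating by P, we get:

e^{tA} =
  [t*exp(t) + exp(t), t*exp(t), t^2*exp(t)/2 - 2*t*exp(t)]
  [-t*exp(t), -t*exp(t) + exp(t), -t^2*exp(t)/2 + 3*t*exp(t)]
  [0, 0, exp(t)]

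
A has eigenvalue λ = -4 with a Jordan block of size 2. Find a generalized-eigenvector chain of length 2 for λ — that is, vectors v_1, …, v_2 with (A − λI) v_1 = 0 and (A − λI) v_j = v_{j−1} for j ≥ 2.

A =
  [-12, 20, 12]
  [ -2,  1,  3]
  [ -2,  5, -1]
A Jordan chain for λ = -4 of length 2:
v_1 = (-8, -2, -2)ᵀ
v_2 = (1, 0, 0)ᵀ

Let N = A − (-4)·I. We want v_2 with N^2 v_2 = 0 but N^1 v_2 ≠ 0; then v_{j-1} := N · v_j for j = 2, …, 2.

Pick v_2 = (1, 0, 0)ᵀ.
Then v_1 = N · v_2 = (-8, -2, -2)ᵀ.

Sanity check: (A − (-4)·I) v_1 = (0, 0, 0)ᵀ = 0. ✓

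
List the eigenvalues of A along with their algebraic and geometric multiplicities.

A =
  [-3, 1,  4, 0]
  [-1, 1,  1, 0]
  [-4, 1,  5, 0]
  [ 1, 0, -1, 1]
λ = 1: alg = 4, geom = 2

Step 1 — factor the characteristic polynomial to read off the algebraic multiplicities:
  χ_A(x) = (x - 1)^4

Step 2 — compute geometric multiplicities via the rank-nullity identity g(λ) = n − rank(A − λI):
  rank(A − (1)·I) = 2, so dim ker(A − (1)·I) = n − 2 = 2

Summary:
  λ = 1: algebraic multiplicity = 4, geometric multiplicity = 2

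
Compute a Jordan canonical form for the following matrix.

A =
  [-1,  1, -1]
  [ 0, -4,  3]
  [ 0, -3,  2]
J_2(-1) ⊕ J_1(-1)

The characteristic polynomial is
  det(x·I − A) = x^3 + 3*x^2 + 3*x + 1 = (x + 1)^3

Eigenvalues and multiplicities (the geometric multiplicity of λ is n − rank(A − λI), which equals the number of Jordan blocks for λ):
  λ = -1: algebraic multiplicity = 3, geometric multiplicity = 2

Determining the block sizes for each eigenvalue:
  λ = -1: 2 blocks summing to 3 forces exactly one block of size 2 and the rest size 1 → block sizes [2, 1]

Assembling the blocks gives a Jordan form
J =
  [-1,  1,  0]
  [ 0, -1,  0]
  [ 0,  0, -1]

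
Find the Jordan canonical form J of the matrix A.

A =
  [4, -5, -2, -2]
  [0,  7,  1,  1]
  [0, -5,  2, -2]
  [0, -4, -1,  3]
J_3(4) ⊕ J_1(4)

The characteristic polynomial is
  det(x·I − A) = x^4 - 16*x^3 + 96*x^2 - 256*x + 256 = (x - 4)^4

Eigenvalues and multiplicities (the geometric multiplicity of λ is n − rank(A − λI), which equals the number of Jordan blocks for λ):
  λ = 4: algebraic multiplicity = 4, geometric multiplicity = 2

Determining the block sizes for each eigenvalue:
  λ = 4: with am = 4 and gm = 2, the partition is not yet determined (e.g. several partitions of 4 into 2 parts exist). Let N = A − (4)·I. Computing rank(N^1) = 2, rank(N^2) = 1, rank(N^3) = 0; the number of blocks of size ≥ j is rank(N^{j−1}) − rank(N^j), giving [2, 1, 1]. So we have 1 block(s) of size 3, 1 block(s) of size 1 → block sizes [3, 1]

Assembling the blocks gives a Jordan form
J =
  [4, 1, 0, 0]
  [0, 4, 1, 0]
  [0, 0, 4, 0]
  [0, 0, 0, 4]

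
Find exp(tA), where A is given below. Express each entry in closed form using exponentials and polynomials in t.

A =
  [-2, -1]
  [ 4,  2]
e^{tA} =
  [1 - 2*t, -t]
  [4*t, 2*t + 1]

Strategy: write A = P · J · P⁻¹ where J is a Jordan canonical form, so e^{tA} = P · e^{tJ} · P⁻¹, and e^{tJ} can be computed block-by-block.

A has Jordan form
J =
  [0, 1]
  [0, 0]
(up to reordering of blocks).

Per-block formulas:
  For a 2×2 Jordan block J_2(0): exp(t · J_2(0)) = e^(0t)·(I + t·N), where N is the 2×2 nilpotent shift.

After assembling e^{tJ} and conjugating by P, we get:

e^{tA} =
  [1 - 2*t, -t]
  [4*t, 2*t + 1]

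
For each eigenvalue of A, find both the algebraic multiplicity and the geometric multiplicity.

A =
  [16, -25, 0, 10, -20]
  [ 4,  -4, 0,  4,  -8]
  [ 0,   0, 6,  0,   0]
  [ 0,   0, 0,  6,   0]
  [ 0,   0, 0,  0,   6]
λ = 6: alg = 5, geom = 4

Step 1 — factor the characteristic polynomial to read off the algebraic multiplicities:
  χ_A(x) = (x - 6)^5

Step 2 — compute geometric multiplicities via the rank-nullity identity g(λ) = n − rank(A − λI):
  rank(A − (6)·I) = 1, so dim ker(A − (6)·I) = n − 1 = 4

Summary:
  λ = 6: algebraic multiplicity = 5, geometric multiplicity = 4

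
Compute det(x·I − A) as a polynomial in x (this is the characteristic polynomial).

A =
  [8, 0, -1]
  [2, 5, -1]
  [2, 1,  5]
x^3 - 18*x^2 + 108*x - 216

Expanding det(x·I − A) (e.g. by cofactor expansion or by noting that A is similar to its Jordan form J, which has the same characteristic polynomial as A) gives
  χ_A(x) = x^3 - 18*x^2 + 108*x - 216
which factors as (x - 6)^3. The eigenvalues (with algebraic multiplicities) are λ = 6 with multiplicity 3.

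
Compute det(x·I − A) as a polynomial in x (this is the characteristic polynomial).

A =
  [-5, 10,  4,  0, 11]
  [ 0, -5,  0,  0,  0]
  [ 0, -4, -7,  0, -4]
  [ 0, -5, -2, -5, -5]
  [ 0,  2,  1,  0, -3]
x^5 + 25*x^4 + 250*x^3 + 1250*x^2 + 3125*x + 3125

Expanding det(x·I − A) (e.g. by cofactor expansion or by noting that A is similar to its Jordan form J, which has the same characteristic polynomial as A) gives
  χ_A(x) = x^5 + 25*x^4 + 250*x^3 + 1250*x^2 + 3125*x + 3125
which factors as (x + 5)^5. The eigenvalues (with algebraic multiplicities) are λ = -5 with multiplicity 5.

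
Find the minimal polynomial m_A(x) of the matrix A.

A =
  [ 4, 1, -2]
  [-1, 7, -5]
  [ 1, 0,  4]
x^3 - 15*x^2 + 75*x - 125

The characteristic polynomial is χ_A(x) = (x - 5)^3, so the eigenvalues are known. The minimal polynomial is
  m_A(x) = Π_λ (x − λ)^{k_λ}
where k_λ is the size of the *largest* Jordan block for λ (equivalently, the smallest k with (A − λI)^k v = 0 for every generalised eigenvector v of λ).

  λ = 5: largest Jordan block has size 3, contributing (x − 5)^3

So m_A(x) = (x - 5)^3 = x^3 - 15*x^2 + 75*x - 125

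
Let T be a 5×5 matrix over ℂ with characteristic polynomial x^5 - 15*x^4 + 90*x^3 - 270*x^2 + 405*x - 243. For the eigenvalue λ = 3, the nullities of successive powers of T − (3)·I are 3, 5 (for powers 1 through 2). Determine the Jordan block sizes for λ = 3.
Block sizes for λ = 3: [2, 2, 1]

From the dimensions of kernels of powers, the number of Jordan blocks of size at least j is d_j − d_{j−1} where d_j = dim ker(N^j) (with d_0 = 0). Computing the differences gives [3, 2].
The number of blocks of size exactly k is (#blocks of size ≥ k) − (#blocks of size ≥ k + 1), so the partition is: 1 block(s) of size 1, 2 block(s) of size 2.
In nonincreasing order the block sizes are [2, 2, 1].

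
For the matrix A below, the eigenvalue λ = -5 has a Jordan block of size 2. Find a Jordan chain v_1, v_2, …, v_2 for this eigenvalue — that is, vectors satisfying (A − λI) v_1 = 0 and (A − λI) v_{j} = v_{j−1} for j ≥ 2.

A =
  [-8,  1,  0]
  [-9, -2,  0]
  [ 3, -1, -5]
A Jordan chain for λ = -5 of length 2:
v_1 = (-3, -9, 3)ᵀ
v_2 = (1, 0, 0)ᵀ

Let N = A − (-5)·I. We want v_2 with N^2 v_2 = 0 but N^1 v_2 ≠ 0; then v_{j-1} := N · v_j for j = 2, …, 2.

Pick v_2 = (1, 0, 0)ᵀ.
Then v_1 = N · v_2 = (-3, -9, 3)ᵀ.

Sanity check: (A − (-5)·I) v_1 = (0, 0, 0)ᵀ = 0. ✓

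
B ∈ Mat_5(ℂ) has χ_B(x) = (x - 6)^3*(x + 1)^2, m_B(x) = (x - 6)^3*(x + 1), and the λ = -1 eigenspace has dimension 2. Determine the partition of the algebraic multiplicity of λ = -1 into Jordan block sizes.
Block sizes for λ = -1: [1, 1]

Step 1 — from the characteristic polynomial, algebraic multiplicity of λ = -1 is 2. From dim ker(B − (-1)·I) = 2, there are exactly 2 Jordan blocks for λ = -1.
Step 2 — from the minimal polynomial, the factor (x + 1) tells us the largest block for λ = -1 has size 1.
Step 3 — with total size 2, 2 blocks, and largest block 1, the block sizes (in nonincreasing order) are [1, 1].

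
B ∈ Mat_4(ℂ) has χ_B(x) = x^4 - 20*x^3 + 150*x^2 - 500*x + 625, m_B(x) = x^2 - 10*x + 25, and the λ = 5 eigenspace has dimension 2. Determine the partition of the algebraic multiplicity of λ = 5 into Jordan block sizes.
Block sizes for λ = 5: [2, 2]

Step 1 — from the characteristic polynomial, algebraic multiplicity of λ = 5 is 4. From dim ker(B − (5)·I) = 2, there are exactly 2 Jordan blocks for λ = 5.
Step 2 — from the minimal polynomial, the factor (x − 5)^2 tells us the largest block for λ = 5 has size 2.
Step 3 — with total size 4, 2 blocks, and largest block 2, the block sizes (in nonincreasing order) are [2, 2].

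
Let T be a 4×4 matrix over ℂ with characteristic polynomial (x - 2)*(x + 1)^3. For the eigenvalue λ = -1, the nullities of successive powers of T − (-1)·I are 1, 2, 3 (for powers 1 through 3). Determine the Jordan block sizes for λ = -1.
Block sizes for λ = -1: [3]

From the dimensions of kernels of powers, the number of Jordan blocks of size at least j is d_j − d_{j−1} where d_j = dim ker(N^j) (with d_0 = 0). Computing the differences gives [1, 1, 1].
The number of blocks of size exactly k is (#blocks of size ≥ k) − (#blocks of size ≥ k + 1), so the partition is: 1 block(s) of size 3.
In nonincreasing order the block sizes are [3].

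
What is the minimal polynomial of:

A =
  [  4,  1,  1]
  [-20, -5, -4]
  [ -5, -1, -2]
x^2 + 2*x + 1

The characteristic polynomial is χ_A(x) = (x + 1)^3, so the eigenvalues are known. The minimal polynomial is
  m_A(x) = Π_λ (x − λ)^{k_λ}
where k_λ is the size of the *largest* Jordan block for λ (equivalently, the smallest k with (A − λI)^k v = 0 for every generalised eigenvector v of λ).

  λ = -1: largest Jordan block has size 2, contributing (x + 1)^2

So m_A(x) = (x + 1)^2 = x^2 + 2*x + 1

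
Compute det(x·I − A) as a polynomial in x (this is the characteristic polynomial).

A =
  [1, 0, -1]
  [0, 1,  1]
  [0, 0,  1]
x^3 - 3*x^2 + 3*x - 1

Expanding det(x·I − A) (e.g. by cofactor expansion or by noting that A is similar to its Jordan form J, which has the same characteristic polynomial as A) gives
  χ_A(x) = x^3 - 3*x^2 + 3*x - 1
which factors as (x - 1)^3. The eigenvalues (with algebraic multiplicities) are λ = 1 with multiplicity 3.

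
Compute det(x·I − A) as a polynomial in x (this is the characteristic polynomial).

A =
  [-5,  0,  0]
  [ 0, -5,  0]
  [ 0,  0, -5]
x^3 + 15*x^2 + 75*x + 125

Expanding det(x·I − A) (e.g. by cofactor expansion or by noting that A is similar to its Jordan form J, which has the same characteristic polynomial as A) gives
  χ_A(x) = x^3 + 15*x^2 + 75*x + 125
which factors as (x + 5)^3. The eigenvalues (with algebraic multiplicities) are λ = -5 with multiplicity 3.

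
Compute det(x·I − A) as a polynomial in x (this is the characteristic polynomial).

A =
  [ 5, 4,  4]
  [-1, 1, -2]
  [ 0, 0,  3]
x^3 - 9*x^2 + 27*x - 27

Expanding det(x·I − A) (e.g. by cofactor expansion or by noting that A is similar to its Jordan form J, which has the same characteristic polynomial as A) gives
  χ_A(x) = x^3 - 9*x^2 + 27*x - 27
which factors as (x - 3)^3. The eigenvalues (with algebraic multiplicities) are λ = 3 with multiplicity 3.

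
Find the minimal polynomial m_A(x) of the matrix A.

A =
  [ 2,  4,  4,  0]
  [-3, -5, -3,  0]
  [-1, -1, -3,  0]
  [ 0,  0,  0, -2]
x^2 + 4*x + 4

The characteristic polynomial is χ_A(x) = (x + 2)^4, so the eigenvalues are known. The minimal polynomial is
  m_A(x) = Π_λ (x − λ)^{k_λ}
where k_λ is the size of the *largest* Jordan block for λ (equivalently, the smallest k with (A − λI)^k v = 0 for every generalised eigenvector v of λ).

  λ = -2: largest Jordan block has size 2, contributing (x + 2)^2

So m_A(x) = (x + 2)^2 = x^2 + 4*x + 4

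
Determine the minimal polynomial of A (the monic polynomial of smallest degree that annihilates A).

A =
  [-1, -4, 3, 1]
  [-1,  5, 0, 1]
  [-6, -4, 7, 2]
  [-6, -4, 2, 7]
x^4 - 18*x^3 + 120*x^2 - 350*x + 375

The characteristic polynomial is χ_A(x) = (x - 5)^3*(x - 3), so the eigenvalues are known. The minimal polynomial is
  m_A(x) = Π_λ (x − λ)^{k_λ}
where k_λ is the size of the *largest* Jordan block for λ (equivalently, the smallest k with (A − λI)^k v = 0 for every generalised eigenvector v of λ).

  λ = 3: largest Jordan block has size 1, contributing (x − 3)
  λ = 5: largest Jordan block has size 3, contributing (x − 5)^3

So m_A(x) = (x - 5)^3*(x - 3) = x^4 - 18*x^3 + 120*x^2 - 350*x + 375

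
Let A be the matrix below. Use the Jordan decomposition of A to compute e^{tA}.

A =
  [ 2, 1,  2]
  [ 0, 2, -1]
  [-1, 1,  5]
e^{tA} =
  [-t^2*exp(3*t)/2 - t*exp(3*t) + exp(3*t), t*exp(3*t), t^2*exp(3*t)/2 + 2*t*exp(3*t)]
  [t^2*exp(3*t)/2, -t*exp(3*t) + exp(3*t), -t^2*exp(3*t)/2 - t*exp(3*t)]
  [-t^2*exp(3*t)/2 - t*exp(3*t), t*exp(3*t), t^2*exp(3*t)/2 + 2*t*exp(3*t) + exp(3*t)]

Strategy: write A = P · J · P⁻¹ where J is a Jordan canonical form, so e^{tA} = P · e^{tJ} · P⁻¹, and e^{tJ} can be computed block-by-block.

A has Jordan form
J =
  [3, 1, 0]
  [0, 3, 1]
  [0, 0, 3]
(up to reordering of blocks).

Per-block formulas:
  For a 3×3 Jordan block J_3(3): exp(t · J_3(3)) = e^(3t)·(I + t·N + (t^2/2)·N^2), where N is the 3×3 nilpotent shift.

After assembling e^{tJ} and conjugating by P, we get:

e^{tA} =
  [-t^2*exp(3*t)/2 - t*exp(3*t) + exp(3*t), t*exp(3*t), t^2*exp(3*t)/2 + 2*t*exp(3*t)]
  [t^2*exp(3*t)/2, -t*exp(3*t) + exp(3*t), -t^2*exp(3*t)/2 - t*exp(3*t)]
  [-t^2*exp(3*t)/2 - t*exp(3*t), t*exp(3*t), t^2*exp(3*t)/2 + 2*t*exp(3*t) + exp(3*t)]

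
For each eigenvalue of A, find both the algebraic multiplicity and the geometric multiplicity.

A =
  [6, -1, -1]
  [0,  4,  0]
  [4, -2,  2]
λ = 4: alg = 3, geom = 2

Step 1 — factor the characteristic polynomial to read off the algebraic multiplicities:
  χ_A(x) = (x - 4)^3

Step 2 — compute geometric multiplicities via the rank-nullity identity g(λ) = n − rank(A − λI):
  rank(A − (4)·I) = 1, so dim ker(A − (4)·I) = n − 1 = 2

Summary:
  λ = 4: algebraic multiplicity = 3, geometric multiplicity = 2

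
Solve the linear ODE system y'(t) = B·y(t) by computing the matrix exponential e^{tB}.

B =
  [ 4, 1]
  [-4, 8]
e^{tB} =
  [-2*t*exp(6*t) + exp(6*t), t*exp(6*t)]
  [-4*t*exp(6*t), 2*t*exp(6*t) + exp(6*t)]

Strategy: write B = P · J · P⁻¹ where J is a Jordan canonical form, so e^{tB} = P · e^{tJ} · P⁻¹, and e^{tJ} can be computed block-by-block.

B has Jordan form
J =
  [6, 1]
  [0, 6]
(up to reordering of blocks).

Per-block formulas:
  For a 2×2 Jordan block J_2(6): exp(t · J_2(6)) = e^(6t)·(I + t·N), where N is the 2×2 nilpotent shift.

After assembling e^{tJ} and conjugating by P, we get:

e^{tB} =
  [-2*t*exp(6*t) + exp(6*t), t*exp(6*t)]
  [-4*t*exp(6*t), 2*t*exp(6*t) + exp(6*t)]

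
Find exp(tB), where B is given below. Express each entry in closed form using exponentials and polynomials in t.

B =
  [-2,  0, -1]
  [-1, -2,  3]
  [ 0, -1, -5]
e^{tB} =
  [t^2*exp(-3*t)/2 + t*exp(-3*t) + exp(-3*t), t^2*exp(-3*t)/2, t^2*exp(-3*t)/2 - t*exp(-3*t)]
  [-t^2*exp(-3*t) - t*exp(-3*t), -t^2*exp(-3*t) + t*exp(-3*t) + exp(-3*t), -t^2*exp(-3*t) + 3*t*exp(-3*t)]
  [t^2*exp(-3*t)/2, t^2*exp(-3*t)/2 - t*exp(-3*t), t^2*exp(-3*t)/2 - 2*t*exp(-3*t) + exp(-3*t)]

Strategy: write B = P · J · P⁻¹ where J is a Jordan canonical form, so e^{tB} = P · e^{tJ} · P⁻¹, and e^{tJ} can be computed block-by-block.

B has Jordan form
J =
  [-3,  1,  0]
  [ 0, -3,  1]
  [ 0,  0, -3]
(up to reordering of blocks).

Per-block formulas:
  For a 3×3 Jordan block J_3(-3): exp(t · J_3(-3)) = e^(-3t)·(I + t·N + (t^2/2)·N^2), where N is the 3×3 nilpotent shift.

After assembling e^{tJ} and conjugating by P, we get:

e^{tB} =
  [t^2*exp(-3*t)/2 + t*exp(-3*t) + exp(-3*t), t^2*exp(-3*t)/2, t^2*exp(-3*t)/2 - t*exp(-3*t)]
  [-t^2*exp(-3*t) - t*exp(-3*t), -t^2*exp(-3*t) + t*exp(-3*t) + exp(-3*t), -t^2*exp(-3*t) + 3*t*exp(-3*t)]
  [t^2*exp(-3*t)/2, t^2*exp(-3*t)/2 - t*exp(-3*t), t^2*exp(-3*t)/2 - 2*t*exp(-3*t) + exp(-3*t)]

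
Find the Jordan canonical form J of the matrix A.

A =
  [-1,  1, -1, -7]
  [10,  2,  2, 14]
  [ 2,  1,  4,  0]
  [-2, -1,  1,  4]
J_1(-3) ⊕ J_3(4)

The characteristic polynomial is
  det(x·I − A) = x^4 - 9*x^3 + 12*x^2 + 80*x - 192 = (x - 4)^3*(x + 3)

Eigenvalues and multiplicities (the geometric multiplicity of λ is n − rank(A − λI), which equals the number of Jordan blocks for λ):
  λ = -3: algebraic multiplicity = 1, geometric multiplicity = 1
  λ = 4: algebraic multiplicity = 3, geometric multiplicity = 1

Determining the block sizes for each eigenvalue:
  λ = -3: one block (gm = 1), so the single block has size am = 1 → block sizes [1]
  λ = 4: one block (gm = 1), so the single block has size am = 3 → block sizes [3]

Assembling the blocks gives a Jordan form
J =
  [-3, 0, 0, 0]
  [ 0, 4, 1, 0]
  [ 0, 0, 4, 1]
  [ 0, 0, 0, 4]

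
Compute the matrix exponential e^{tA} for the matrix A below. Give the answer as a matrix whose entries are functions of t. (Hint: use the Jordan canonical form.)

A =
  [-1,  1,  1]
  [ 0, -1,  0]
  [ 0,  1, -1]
e^{tA} =
  [exp(-t), t^2*exp(-t)/2 + t*exp(-t), t*exp(-t)]
  [0, exp(-t), 0]
  [0, t*exp(-t), exp(-t)]

Strategy: write A = P · J · P⁻¹ where J is a Jordan canonical form, so e^{tA} = P · e^{tJ} · P⁻¹, and e^{tJ} can be computed block-by-block.

A has Jordan form
J =
  [-1,  1,  0]
  [ 0, -1,  1]
  [ 0,  0, -1]
(up to reordering of blocks).

Per-block formulas:
  For a 3×3 Jordan block J_3(-1): exp(t · J_3(-1)) = e^(-1t)·(I + t·N + (t^2/2)·N^2), where N is the 3×3 nilpotent shift.

After assembling e^{tJ} and conjugating by P, we get:

e^{tA} =
  [exp(-t), t^2*exp(-t)/2 + t*exp(-t), t*exp(-t)]
  [0, exp(-t), 0]
  [0, t*exp(-t), exp(-t)]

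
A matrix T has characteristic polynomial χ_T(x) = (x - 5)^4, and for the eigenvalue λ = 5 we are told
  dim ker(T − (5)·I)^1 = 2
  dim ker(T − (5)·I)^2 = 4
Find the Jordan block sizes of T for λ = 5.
Block sizes for λ = 5: [2, 2]

From the dimensions of kernels of powers, the number of Jordan blocks of size at least j is d_j − d_{j−1} where d_j = dim ker(N^j) (with d_0 = 0). Computing the differences gives [2, 2].
The number of blocks of size exactly k is (#blocks of size ≥ k) − (#blocks of size ≥ k + 1), so the partition is: 2 block(s) of size 2.
In nonincreasing order the block sizes are [2, 2].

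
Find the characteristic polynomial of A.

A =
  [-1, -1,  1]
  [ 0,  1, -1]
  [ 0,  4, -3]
x^3 + 3*x^2 + 3*x + 1

Expanding det(x·I − A) (e.g. by cofactor expansion or by noting that A is similar to its Jordan form J, which has the same characteristic polynomial as A) gives
  χ_A(x) = x^3 + 3*x^2 + 3*x + 1
which factors as (x + 1)^3. The eigenvalues (with algebraic multiplicities) are λ = -1 with multiplicity 3.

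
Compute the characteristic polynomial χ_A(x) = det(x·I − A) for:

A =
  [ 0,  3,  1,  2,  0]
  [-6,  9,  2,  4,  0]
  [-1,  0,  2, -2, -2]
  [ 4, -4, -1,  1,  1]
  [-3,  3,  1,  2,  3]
x^5 - 15*x^4 + 90*x^3 - 270*x^2 + 405*x - 243

Expanding det(x·I − A) (e.g. by cofactor expansion or by noting that A is similar to its Jordan form J, which has the same characteristic polynomial as A) gives
  χ_A(x) = x^5 - 15*x^4 + 90*x^3 - 270*x^2 + 405*x - 243
which factors as (x - 3)^5. The eigenvalues (with algebraic multiplicities) are λ = 3 with multiplicity 5.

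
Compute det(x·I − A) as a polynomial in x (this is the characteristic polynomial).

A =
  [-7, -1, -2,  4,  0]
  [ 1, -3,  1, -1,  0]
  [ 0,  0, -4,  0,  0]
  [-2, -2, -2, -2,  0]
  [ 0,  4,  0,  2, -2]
x^5 + 18*x^4 + 128*x^3 + 448*x^2 + 768*x + 512

Expanding det(x·I − A) (e.g. by cofactor expansion or by noting that A is similar to its Jordan form J, which has the same characteristic polynomial as A) gives
  χ_A(x) = x^5 + 18*x^4 + 128*x^3 + 448*x^2 + 768*x + 512
which factors as (x + 2)*(x + 4)^4. The eigenvalues (with algebraic multiplicities) are λ = -4 with multiplicity 4, λ = -2 with multiplicity 1.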